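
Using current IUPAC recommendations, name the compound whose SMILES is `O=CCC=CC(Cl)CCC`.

Counting along the main chain through the –CHO group and the multiple bond gives 8 carbons: the parent is octane.
The principal characteristic group is an aldehyde (terminal –CHO), named with the suffix -al.
A C=C double bond in the chain gives the infix -ene-.
The numbering direction is chosen so that the aldehyde carbon is C-1 by definition.
This places the double bond between C-3 and C-4; a chloro group at C-5.
Assembling the pieces gives 5-chlorooct-3-enal.

5-chlorooct-3-enal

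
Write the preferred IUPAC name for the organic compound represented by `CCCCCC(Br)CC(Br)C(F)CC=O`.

4,6-dibromo-3-fluoroundecanal

The longest chain bearing the –CHO group is 11 carbons long (undecane).
The highest-priority functional group is an aldehyde (terminal –CHO), so the name ends in -al.
The numbering direction is chosen so that the aldehyde carbon is C-1 by definition.
That gives bromo groups at C-4 and C-6; a fluoro group at C-3.
The substituents are ordered alphabetically, ignoring any di-/tri- multipliers.
Assembling the pieces gives 4,6-dibromo-3-fluoroundecanal.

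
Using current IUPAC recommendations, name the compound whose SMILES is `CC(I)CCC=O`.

4-iodopentanal

The longest carbon chain that includes the –CHO group has 5 carbons, so the parent hydride is pentane.
The highest-priority functional group is an aldehyde (terminal –CHO), so the name ends in -al.
Choose the numbering such that the aldehyde carbon is C-1 by definition.
With this numbering: an iodo group at C-4.
Assembling the pieces gives 4-iodopentanal.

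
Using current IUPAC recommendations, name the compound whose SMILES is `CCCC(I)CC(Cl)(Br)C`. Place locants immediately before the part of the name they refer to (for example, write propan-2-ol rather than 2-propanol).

2-bromo-2-chloro-4-iodoheptane

The parent chain contains 7 carbons (heptane).
Number the chain so that the substituent locant set {2,2,4} is lower than {4,6,6} at the first point of difference.
With this numbering: a bromo group at C-2; a chloro group at C-2; an iodo group at C-4.
Substituent prefixes are cited in alphabetical order (multiplying prefixes like di-/tri- are ignored for ordering).
Assembling the pieces gives 2-bromo-2-chloro-4-iodoheptane.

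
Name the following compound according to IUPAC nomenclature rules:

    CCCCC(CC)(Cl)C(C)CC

The longest carbon chain is 8 atoms: the parent is octane.
Choose the numbering such that the substituent locant set {3,4,4} is lower than {5,5,6} at the first point of difference.
That gives a chloro group at C-4; an ethyl group at C-4; a methyl group at C-3.
Substituent prefixes are cited in alphabetical order (multiplying prefixes like di-/tri- are ignored for ordering).
The name is 4-chloro-4-ethyl-3-methyloctane.

4-chloro-4-ethyl-3-methyloctane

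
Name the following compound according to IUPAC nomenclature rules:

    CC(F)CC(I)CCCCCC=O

The longest carbon chain that includes the –CHO group has 10 carbons, so the parent hydride is decane.
An aldehyde (terminal –CHO) is the principal characteristic group, giving the suffix -al.
Number the chain so that the aldehyde carbon is C-1 by definition.
This places a fluoro group at C-9; an iodo group at C-7.
Prefixes are listed alphabetically: fluoro, iodo.
Assembling the pieces gives 9-fluoro-7-iododecanal.

9-fluoro-7-iododecanal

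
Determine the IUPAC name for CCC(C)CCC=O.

4-methylhexanal

The longest carbon chain that includes the –CHO group has 6 carbons, so the parent hydride is hexane.
The principal characteristic group is an aldehyde (terminal –CHO), named with the suffix -al.
The numbering direction is chosen so that the aldehyde carbon is C-1 by definition.
This places a methyl group at C-4.
Assembling the pieces gives 4-methylhexanal.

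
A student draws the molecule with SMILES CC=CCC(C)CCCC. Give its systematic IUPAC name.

5-methylnon-2-ene

The longest chain bearing the multiple bond is 9 carbons long (nonane).
There is one C=C double bond, indicated by the ending -ene.
Choose the numbering such that numbering from this end puts the double bond at C-2 rather than C-7.
With this numbering: the double bond between C-2 and C-3; a methyl group at C-5.
Putting it together: 5-methylnon-2-ene.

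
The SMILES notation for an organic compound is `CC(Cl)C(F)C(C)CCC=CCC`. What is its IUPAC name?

9-chloro-8-fluoro-7-methyldec-3-ene

The longest carbon chain that includes the multiple bond has 10 carbons, so the parent hydride is decane.
There is one C=C double bond, indicated by the ending -ene.
Number the chain so that numbering from this end puts the double bond at C-3 rather than C-7.
This places the double bond between C-3 and C-4; a chloro group at C-9; a fluoro group at C-8; a methyl group at C-7.
Prefixes are listed alphabetically: chloro, fluoro, methyl.
Assembling the pieces gives 9-chloro-8-fluoro-7-methyldec-3-ene.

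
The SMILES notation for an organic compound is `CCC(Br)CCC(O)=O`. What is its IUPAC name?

The longest chain bearing the –COOH group is 6 carbons long (hexane).
The highest-priority functional group is a carboxylic acid (terminal –COOH), so the name ends in -oic acid.
The numbering direction is chosen so that the carboxylic acid carbon is C-1 by definition.
That gives a bromo group at C-4.
Putting it together: 4-bromohexanoic acid.

4-bromohexanoic acid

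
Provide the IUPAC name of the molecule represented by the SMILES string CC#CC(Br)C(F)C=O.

3-bromo-2-fluorohex-4-ynal

The longest chain bearing the –CHO group and the multiple bond is 6 carbons long (hexane).
The principal characteristic group is an aldehyde (terminal –CHO), named with the suffix -al.
The chain contains a C≡C triple bond, so the unsaturation ending is -yne.
Number the chain so that the aldehyde carbon is C-1 by definition.
This places the triple bond between C-4 and C-5; a bromo group at C-3; a fluoro group at C-2.
Substituent prefixes are cited in alphabetical order (multiplying prefixes like di-/tri- are ignored for ordering).
Putting it together: 3-bromo-2-fluorohex-4-ynal.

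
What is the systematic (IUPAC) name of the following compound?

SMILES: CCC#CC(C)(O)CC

3-methylhept-4-yn-3-ol

The longest carbon chain that includes the –OH group and the multiple bond has 7 carbons, so the parent hydride is heptane.
The principal characteristic group is an alcohol (–OH), named with the suffix -ol.
The chain contains a C≡C triple bond, so the unsaturation ending is -yne.
The numbering direction is chosen so that numbering from this end puts the hydroxyl group at C-3 rather than C-5.
That gives the hydroxyl at C-3; the triple bond between C-4 and C-5; a methyl group at C-3.
Assembling the pieces gives 3-methylhept-4-yn-3-ol.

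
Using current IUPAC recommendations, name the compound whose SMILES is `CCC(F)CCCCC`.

The parent chain contains 8 carbons (octane).
Number the chain so that the substituent locant set {3} is lower than {6} at the first point of difference.
That gives a fluoro group at C-3.
Putting it together: 3-fluorooctane.

3-fluorooctane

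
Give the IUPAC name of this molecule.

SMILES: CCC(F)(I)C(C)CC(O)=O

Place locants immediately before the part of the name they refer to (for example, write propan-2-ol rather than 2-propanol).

The longest carbon chain that includes the –COOH group has 6 carbons, so the parent hydride is hexane.
A carboxylic acid (terminal –COOH) is the principal characteristic group, giving the suffix -oic acid.
Number the chain so that the carboxylic acid carbon is C-1 by definition.
With this numbering: a fluoro group at C-4; an iodo group at C-4; a methyl group at C-3.
The substituents are ordered alphabetically, ignoring any di-/tri- multipliers.
Assembling the pieces gives 4-fluoro-4-iodo-3-methylhexanoic acid.

4-fluoro-4-iodo-3-methylhexanoic acid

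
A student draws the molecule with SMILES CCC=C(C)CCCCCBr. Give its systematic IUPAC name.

The longest chain bearing the multiple bond is 9 carbons long (nonane).
A C=C double bond in the chain gives the infix -ene-.
The numbering direction is chosen so that numbering from this end puts the double bond at C-3 rather than C-6.
With this numbering: the double bond between C-3 and C-4; a bromo group at C-9; a methyl group at C-4.
The substituents are ordered alphabetically, ignoring any di-/tri- multipliers.
Putting it together: 9-bromo-4-methylnon-3-ene.

9-bromo-4-methylnon-3-ene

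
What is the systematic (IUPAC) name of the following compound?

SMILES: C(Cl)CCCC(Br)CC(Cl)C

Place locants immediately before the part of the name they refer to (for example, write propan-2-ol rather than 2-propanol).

5-bromo-1,7-dichlorooctane

The longest continuous carbon chain has 8 atoms, so the parent hydride is octane.
Choose the numbering such that the substituent locant set {1,5,7} is lower than {2,4,8} at the first point of difference.
That gives a bromo group at C-5; chloro groups at C-1 and C-7.
Prefixes are listed alphabetically: bromo, chloro.
Assembling the pieces gives 5-bromo-1,7-dichlorooctane.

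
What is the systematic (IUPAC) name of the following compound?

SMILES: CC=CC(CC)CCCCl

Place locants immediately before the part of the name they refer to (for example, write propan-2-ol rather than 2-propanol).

The longest chain bearing the multiple bond is 7 carbons long (heptane).
There is one C=C double bond, indicated by the ending -ene.
Choose the numbering such that numbering from this end puts the double bond at C-2 rather than C-5.
That gives the double bond between C-2 and C-3; a chloro group at C-7; an ethyl group at C-4.
Substituent prefixes are cited in alphabetical order (multiplying prefixes like di-/tri- are ignored for ordering).
The name is 7-chloro-4-ethylhept-2-ene.

7-chloro-4-ethylhept-2-ene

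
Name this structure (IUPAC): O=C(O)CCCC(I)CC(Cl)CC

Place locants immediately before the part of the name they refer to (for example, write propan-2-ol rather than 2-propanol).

7-chloro-5-iodononanoic acid

The longest chain bearing the –COOH group is 9 carbons long (nonane).
The highest-priority functional group is a carboxylic acid (terminal –COOH), so the name ends in -oic acid.
Number the chain so that the carboxylic acid carbon is C-1 by definition.
With this numbering: a chloro group at C-7; an iodo group at C-5.
The substituents are ordered alphabetically, ignoring any di-/tri- multipliers.
The name is 7-chloro-5-iodononanoic acid.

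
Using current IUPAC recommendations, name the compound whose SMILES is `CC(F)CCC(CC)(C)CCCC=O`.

Counting along the main chain through the –CHO group gives 9 carbons: the parent is nonane.
An aldehyde (terminal –CHO) is the principal characteristic group, giving the suffix -al.
Number the chain so that the aldehyde carbon is C-1 by definition.
This places an ethyl group at C-5; a fluoro group at C-8; a methyl group at C-5.
Prefixes are listed alphabetically: ethyl, fluoro, methyl.
Assembling the pieces gives 5-ethyl-8-fluoro-5-methylnonanal.

5-ethyl-8-fluoro-5-methylnonanal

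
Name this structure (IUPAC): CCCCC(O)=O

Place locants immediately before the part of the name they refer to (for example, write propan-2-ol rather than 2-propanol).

pentanoic acid

The longest chain bearing the –COOH group is 5 carbons long (pentane).
The principal characteristic group is a carboxylic acid (terminal –COOH), named with the suffix -oic acid.
Number the chain so that the carboxylic acid carbon is C-1 by definition.
Putting it together: pentanoic acid.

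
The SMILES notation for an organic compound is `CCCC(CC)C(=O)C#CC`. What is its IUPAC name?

Counting along the main chain through the carbonyl and the multiple bond gives 8 carbons: the parent is octane.
The principal characteristic group is a ketone (C=O on an internal carbon), named with the suffix -one.
A C≡C triple bond in the chain gives the infix -yne-.
The numbering direction is chosen so that numbering from this end puts the carbonyl group at C-4 rather than C-5.
With this numbering: the carbonyl at C-4; the triple bond between C-2 and C-3; an ethyl group at C-5.
Assembling the pieces gives 5-ethyloct-2-yn-4-one.

5-ethyloct-2-yn-4-one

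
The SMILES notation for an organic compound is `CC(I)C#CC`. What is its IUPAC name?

4-iodopent-2-yne

Counting along the main chain through the multiple bond gives 5 carbons: the parent is pentane.
The chain contains a C≡C triple bond, so the unsaturation ending is -yne.
Number the chain so that numbering from this end puts the triple bond at C-2 rather than C-3.
With this numbering: the triple bond between C-2 and C-3; an iodo group at C-4.
The name is 4-iodopent-2-yne.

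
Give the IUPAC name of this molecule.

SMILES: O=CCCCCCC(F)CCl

8-chloro-7-fluorooctanal

The longest chain bearing the –CHO group is 8 carbons long (octane).
The principal characteristic group is an aldehyde (terminal –CHO), named with the suffix -al.
Number the chain so that the aldehyde carbon is C-1 by definition.
With this numbering: a chloro group at C-8; a fluoro group at C-7.
Substituent prefixes are cited in alphabetical order (multiplying prefixes like di-/tri- are ignored for ordering).
Putting it together: 8-chloro-7-fluorooctanal.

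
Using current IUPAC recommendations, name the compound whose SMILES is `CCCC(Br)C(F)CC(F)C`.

5-bromo-2,4-difluorooctane

The longest carbon chain is 8 atoms: the parent is octane.
Number the chain so that the substituent locant set {2,4,5} is lower than {4,5,7} at the first point of difference.
With this numbering: a bromo group at C-5; fluoro groups at C-2 and C-4.
The substituents are ordered alphabetically, ignoring any di-/tri- multipliers.
The name is 5-bromo-2,4-difluorooctane.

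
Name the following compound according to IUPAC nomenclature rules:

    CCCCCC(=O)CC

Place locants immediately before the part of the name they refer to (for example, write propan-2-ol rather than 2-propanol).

octan-3-one

The longest carbon chain that includes the carbonyl has 8 carbons, so the parent hydride is octane.
The principal characteristic group is a ketone (C=O on an internal carbon), named with the suffix -one.
Choose the numbering such that numbering from this end puts the carbonyl group at C-3 rather than C-6.
This places the carbonyl at C-3.
Putting it together: octan-3-one.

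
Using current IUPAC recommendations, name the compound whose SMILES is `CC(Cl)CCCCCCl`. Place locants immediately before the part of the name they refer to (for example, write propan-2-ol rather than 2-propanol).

The longest carbon chain is 7 atoms: the parent is heptane.
Number the chain so that the substituent locant set {1,6} is lower than {2,7} at the first point of difference.
This places chloro groups at C-1 and C-6.
Assembling the pieces gives 1,6-dichloroheptane.

1,6-dichloroheptane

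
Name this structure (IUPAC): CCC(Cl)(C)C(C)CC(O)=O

The longest carbon chain that includes the –COOH group has 6 carbons, so the parent hydride is hexane.
A carboxylic acid (terminal –COOH) is the principal characteristic group, giving the suffix -oic acid.
The numbering direction is chosen so that the carboxylic acid carbon is C-1 by definition.
With this numbering: a chloro group at C-4; methyl groups at C-3 and C-4.
Substituent prefixes are cited in alphabetical order (multiplying prefixes like di-/tri- are ignored for ordering).
The name is 4-chloro-3,4-dimethylhexanoic acid.

4-chloro-3,4-dimethylhexanoic acid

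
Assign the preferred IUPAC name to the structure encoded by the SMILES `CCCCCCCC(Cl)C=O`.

2-chlorononanal

The longest carbon chain that includes the –CHO group has 9 carbons, so the parent hydride is nonane.
The highest-priority functional group is an aldehyde (terminal –CHO), so the name ends in -al.
Number the chain so that the aldehyde carbon is C-1 by definition.
With this numbering: a chloro group at C-2.
The name is 2-chlorononanal.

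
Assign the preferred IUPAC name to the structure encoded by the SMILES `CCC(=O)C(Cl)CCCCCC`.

Counting along the main chain through the carbonyl gives 10 carbons: the parent is decane.
The highest-priority functional group is a ketone (C=O on an internal carbon), so the name ends in -one.
The numbering direction is chosen so that numbering from this end puts the carbonyl group at C-3 rather than C-8.
That gives the carbonyl at C-3; a chloro group at C-4.
Putting it together: 4-chlorodecan-3-one.

4-chlorodecan-3-one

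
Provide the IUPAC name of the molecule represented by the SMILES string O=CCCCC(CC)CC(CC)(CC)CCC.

The longest carbon chain that includes the –CHO group has 10 carbons, so the parent hydride is decane.
An aldehyde (terminal –CHO) is the principal characteristic group, giving the suffix -al.
Number the chain so that the aldehyde carbon is C-1 by definition.
This places ethyl groups at C-5 and C-7 (×2).
Assembling the pieces gives 5,7,7-triethyldecanal.

5,7,7-triethyldecanal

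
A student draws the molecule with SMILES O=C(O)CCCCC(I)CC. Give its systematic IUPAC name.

The longest chain bearing the –COOH group is 8 carbons long (octane).
The principal characteristic group is a carboxylic acid (terminal –COOH), named with the suffix -oic acid.
Number the chain so that the carboxylic acid carbon is C-1 by definition.
That gives an iodo group at C-6.
Assembling the pieces gives 6-iodooctanoic acid.

6-iodooctanoic acid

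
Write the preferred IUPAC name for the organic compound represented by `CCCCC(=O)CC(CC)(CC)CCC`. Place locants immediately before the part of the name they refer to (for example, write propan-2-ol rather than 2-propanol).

7,7-diethyldecan-5-one

The longest chain bearing the carbonyl is 10 carbons long (decane).
A ketone (C=O on an internal carbon) is the principal characteristic group, giving the suffix -one.
Number the chain so that numbering from this end puts the carbonyl group at C-5 rather than C-6.
With this numbering: the carbonyl at C-5; two ethyl groups at C-7.
Putting it together: 7,7-diethyldecan-5-one.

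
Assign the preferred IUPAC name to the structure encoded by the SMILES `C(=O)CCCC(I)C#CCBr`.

The longest chain bearing the –CHO group and the multiple bond is 8 carbons long (octane).
The highest-priority functional group is an aldehyde (terminal –CHO), so the name ends in -al.
There is one C≡C triple bond, indicated by the ending -yne.
Choose the numbering such that the aldehyde carbon is C-1 by definition.
That gives the triple bond between C-6 and C-7; a bromo group at C-8; an iodo group at C-5.
The substituents are ordered alphabetically, ignoring any di-/tri- multipliers.
The name is 8-bromo-5-iodooct-6-ynal.

8-bromo-5-iodooct-6-ynal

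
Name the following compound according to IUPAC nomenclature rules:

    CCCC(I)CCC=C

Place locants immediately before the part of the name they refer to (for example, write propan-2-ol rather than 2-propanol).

5-iodooct-1-ene

The longest chain bearing the multiple bond is 8 carbons long (octane).
There is one C=C double bond, indicated by the ending -ene.
Choose the numbering such that numbering from this end puts the double bond at C-1 rather than C-7.
This places the double bond between C-1 and C-2; an iodo group at C-5.
Putting it together: 5-iodooct-1-ene.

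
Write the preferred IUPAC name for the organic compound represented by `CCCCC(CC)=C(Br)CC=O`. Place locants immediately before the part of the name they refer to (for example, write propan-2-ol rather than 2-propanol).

The longest chain bearing the –CHO group and the multiple bond is 8 carbons long (octane).
An aldehyde (terminal –CHO) is the principal characteristic group, giving the suffix -al.
There is one C=C double bond, indicated by the ending -ene.
The numbering direction is chosen so that the aldehyde carbon is C-1 by definition.
With this numbering: the double bond between C-3 and C-4; a bromo group at C-3; an ethyl group at C-4.
The substituents are ordered alphabetically, ignoring any di-/tri- multipliers.
The name is 3-bromo-4-ethyloct-3-enal.

3-bromo-4-ethyloct-3-enal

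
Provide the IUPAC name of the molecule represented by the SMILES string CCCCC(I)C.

2-iodohexane

The longest continuous carbon chain has 6 atoms, so the parent hydride is hexane.
The numbering direction is chosen so that the substituent locant set {2} is lower than {5} at the first point of difference.
With this numbering: an iodo group at C-2.
The name is 2-iodohexane.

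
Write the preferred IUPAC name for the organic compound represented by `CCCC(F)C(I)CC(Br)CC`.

The longest carbon chain is 9 atoms: the parent is nonane.
Number the chain so that the substituent locant set {3,5,6} is lower than {4,5,7} at the first point of difference.
That gives a bromo group at C-3; a fluoro group at C-6; an iodo group at C-5.
The substituents are ordered alphabetically, ignoring any di-/tri- multipliers.
Putting it together: 3-bromo-6-fluoro-5-iodononane.

3-bromo-6-fluoro-5-iodononane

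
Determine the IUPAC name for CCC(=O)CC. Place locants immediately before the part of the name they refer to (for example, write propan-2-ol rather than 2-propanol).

pentan-3-one

The longest carbon chain that includes the carbonyl has 5 carbons, so the parent hydride is pentane.
The highest-priority functional group is a ketone (C=O on an internal carbon), so the name ends in -one.
Numbering from either end gives identical locants here.
This places the carbonyl at C-3.
The name is pentan-3-one.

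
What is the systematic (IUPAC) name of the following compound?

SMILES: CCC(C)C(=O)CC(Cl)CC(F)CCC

The longest chain bearing the carbonyl is 11 carbons long (undecane).
The principal characteristic group is a ketone (C=O on an internal carbon), named with the suffix -one.
Number the chain so that numbering from this end puts the carbonyl group at C-4 rather than C-8.
With this numbering: the carbonyl at C-4; a chloro group at C-6; a fluoro group at C-8; a methyl group at C-3.
Substituent prefixes are cited in alphabetical order (multiplying prefixes like di-/tri- are ignored for ordering).
The name is 6-chloro-8-fluoro-3-methylundecan-4-one.

6-chloro-8-fluoro-3-methylundecan-4-one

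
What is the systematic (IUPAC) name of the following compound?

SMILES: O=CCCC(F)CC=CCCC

The longest carbon chain that includes the –CHO group and the multiple bond has 10 carbons, so the parent hydride is decane.
The principal characteristic group is an aldehyde (terminal –CHO), named with the suffix -al.
The chain contains a C=C double bond, so the unsaturation ending is -ene.
The numbering direction is chosen so that the aldehyde carbon is C-1 by definition.
With this numbering: the double bond between C-6 and C-7; a fluoro group at C-4.
Putting it together: 4-fluorodec-6-enal.

4-fluorodec-6-enal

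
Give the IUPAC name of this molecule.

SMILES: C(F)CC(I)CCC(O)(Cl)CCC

4-chloro-9-fluoro-7-iodononan-4-ol

Counting along the main chain through the –OH group gives 9 carbons: the parent is nonane.
An alcohol (–OH) is the principal characteristic group, giving the suffix -ol.
Number the chain so that numbering from this end puts the hydroxyl group at C-4 rather than C-6.
This places the hydroxyl at C-4; a chloro group at C-4; a fluoro group at C-9; an iodo group at C-7.
Prefixes are listed alphabetically: chloro, fluoro, iodo.
Assembling the pieces gives 4-chloro-9-fluoro-7-iodononan-4-ol.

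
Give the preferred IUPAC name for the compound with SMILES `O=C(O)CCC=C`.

pent-4-enoic acid

The longest chain bearing the –COOH group and the multiple bond is 5 carbons long (pentane).
A carboxylic acid (terminal –COOH) is the principal characteristic group, giving the suffix -oic acid.
A C=C double bond in the chain gives the infix -ene-.
Number the chain so that the carboxylic acid carbon is C-1 by definition.
With this numbering: the double bond between C-4 and C-5.
Assembling the pieces gives pent-4-enoic acid.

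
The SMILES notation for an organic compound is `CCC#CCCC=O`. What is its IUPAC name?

The longest chain bearing the –CHO group and the multiple bond is 7 carbons long (heptane).
The highest-priority functional group is an aldehyde (terminal –CHO), so the name ends in -al.
The chain contains a C≡C triple bond, so the unsaturation ending is -yne.
Number the chain so that the aldehyde carbon is C-1 by definition.
This places the triple bond between C-4 and C-5.
Assembling the pieces gives hept-4-ynal.

hept-4-ynal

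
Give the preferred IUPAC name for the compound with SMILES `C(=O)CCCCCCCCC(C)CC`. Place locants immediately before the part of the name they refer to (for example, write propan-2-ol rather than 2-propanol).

Counting along the main chain through the –CHO group gives 12 carbons: the parent is dodecane.
The highest-priority functional group is an aldehyde (terminal –CHO), so the name ends in -al.
Number the chain so that the aldehyde carbon is C-1 by definition.
This places a methyl group at C-10.
The name is 10-methyldodecanal.

10-methyldodecanal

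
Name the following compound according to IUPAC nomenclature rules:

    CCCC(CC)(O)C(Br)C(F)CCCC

5-bromo-4-ethyl-6-fluorodecan-4-ol

The longest chain bearing the –OH group is 10 carbons long (decane).
The highest-priority functional group is an alcohol (–OH), so the name ends in -ol.
The numbering direction is chosen so that numbering from this end puts the hydroxyl group at C-4 rather than C-7.
This places the hydroxyl at C-4; a bromo group at C-5; an ethyl group at C-4; a fluoro group at C-6.
Prefixes are listed alphabetically: bromo, ethyl, fluoro.
Assembling the pieces gives 5-bromo-4-ethyl-6-fluorodecan-4-ol.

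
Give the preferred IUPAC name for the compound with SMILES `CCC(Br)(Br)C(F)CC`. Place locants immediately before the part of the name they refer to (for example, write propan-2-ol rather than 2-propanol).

The longest continuous carbon chain has 6 atoms, so the parent hydride is hexane.
Choose the numbering such that the substituent locant set {3,3,4} is lower than {3,4,4} at the first point of difference.
This places two bromo groups at C-3; a fluoro group at C-4.
The substituents are ordered alphabetically, ignoring any di-/tri- multipliers.
Putting it together: 3,3-dibromo-4-fluorohexane.

3,3-dibromo-4-fluorohexane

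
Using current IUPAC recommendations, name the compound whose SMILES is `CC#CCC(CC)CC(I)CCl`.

Counting along the main chain through the multiple bond gives 8 carbons: the parent is octane.
There is one C≡C triple bond, indicated by the ending -yne.
The numbering direction is chosen so that numbering from this end puts the triple bond at C-2 rather than C-6.
With this numbering: the triple bond between C-2 and C-3; a chloro group at C-8; an ethyl group at C-5; an iodo group at C-7.
The substituents are ordered alphabetically, ignoring any di-/tri- multipliers.
Assembling the pieces gives 8-chloro-5-ethyl-7-iodooct-2-yne.

8-chloro-5-ethyl-7-iodooct-2-yne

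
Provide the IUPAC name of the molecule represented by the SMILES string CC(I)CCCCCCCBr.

1-bromo-8-iodononane

The longest continuous carbon chain has 9 atoms, so the parent hydride is nonane.
Choose the numbering such that the substituent locant set {1,8} is lower than {2,9} at the first point of difference.
That gives a bromo group at C-1; an iodo group at C-8.
Prefixes are listed alphabetically: bromo, iodo.
The name is 1-bromo-8-iodononane.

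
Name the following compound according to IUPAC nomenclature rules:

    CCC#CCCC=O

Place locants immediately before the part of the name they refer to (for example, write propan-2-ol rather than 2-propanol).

The longest chain bearing the –CHO group and the multiple bond is 7 carbons long (heptane).
The highest-priority functional group is an aldehyde (terminal –CHO), so the name ends in -al.
There is one C≡C triple bond, indicated by the ending -yne.
The numbering direction is chosen so that the aldehyde carbon is C-1 by definition.
With this numbering: the triple bond between C-4 and C-5.
The name is hept-4-ynal.

hept-4-ynal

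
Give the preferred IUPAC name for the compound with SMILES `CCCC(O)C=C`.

hex-1-en-3-ol

Counting along the main chain through the –OH group and the multiple bond gives 6 carbons: the parent is hexane.
An alcohol (–OH) is the principal characteristic group, giving the suffix -ol.
There is one C=C double bond, indicated by the ending -ene.
Number the chain so that numbering from this end puts the hydroxyl group at C-3 rather than C-4.
That gives the hydroxyl at C-3; the double bond between C-1 and C-2.
The name is hex-1-en-3-ol.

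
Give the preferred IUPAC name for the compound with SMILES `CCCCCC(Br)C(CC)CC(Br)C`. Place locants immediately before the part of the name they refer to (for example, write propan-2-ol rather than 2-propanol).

The parent chain contains 10 carbons (decane).
Number the chain so that the substituent locant set {2,4,5} is lower than {6,7,9} at the first point of difference.
That gives bromo groups at C-2 and C-5; an ethyl group at C-4.
The substituents are ordered alphabetically, ignoring any di-/tri- multipliers.
The name is 2,5-dibromo-4-ethyldecane.

2,5-dibromo-4-ethyldecane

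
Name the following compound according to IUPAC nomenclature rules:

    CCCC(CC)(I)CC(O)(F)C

The longest carbon chain that includes the –OH group has 7 carbons, so the parent hydride is heptane.
The highest-priority functional group is an alcohol (–OH), so the name ends in -ol.
Choose the numbering such that numbering from this end puts the hydroxyl group at C-2 rather than C-6.
That gives the hydroxyl at C-2; an ethyl group at C-4; a fluoro group at C-2; an iodo group at C-4.
Substituent prefixes are cited in alphabetical order (multiplying prefixes like di-/tri- are ignored for ordering).
Assembling the pieces gives 4-ethyl-2-fluoro-4-iodoheptan-2-ol.

4-ethyl-2-fluoro-4-iodoheptan-2-ol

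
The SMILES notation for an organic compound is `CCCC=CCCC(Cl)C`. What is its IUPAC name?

8-chloronon-4-ene

The longest carbon chain that includes the multiple bond has 9 carbons, so the parent hydride is nonane.
The chain contains a C=C double bond, so the unsaturation ending is -ene.
Choose the numbering such that numbering from this end puts the double bond at C-4 rather than C-5.
With this numbering: the double bond between C-4 and C-5; a chloro group at C-8.
Assembling the pieces gives 8-chloronon-4-ene.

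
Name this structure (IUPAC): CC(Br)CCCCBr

1,5-dibromohexane

The longest carbon chain is 6 atoms: the parent is hexane.
Choose the numbering such that the substituent locant set {1,5} is lower than {2,6} at the first point of difference.
That gives bromo groups at C-1 and C-5.
The name is 1,5-dibromohexane.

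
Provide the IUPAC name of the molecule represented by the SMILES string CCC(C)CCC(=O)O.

4-methylhexanoic acid

The longest carbon chain that includes the –COOH group has 6 carbons, so the parent hydride is hexane.
The principal characteristic group is a carboxylic acid (terminal –COOH), named with the suffix -oic acid.
The numbering direction is chosen so that the carboxylic acid carbon is C-1 by definition.
With this numbering: a methyl group at C-4.
The name is 4-methylhexanoic acid.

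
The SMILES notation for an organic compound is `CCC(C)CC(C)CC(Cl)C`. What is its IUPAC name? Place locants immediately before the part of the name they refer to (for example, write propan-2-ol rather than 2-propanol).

2-chloro-4,6-dimethyloctane

The longest carbon chain is 8 atoms: the parent is octane.
The numbering direction is chosen so that the substituent locant set {2,4,6} is lower than {3,5,7} at the first point of difference.
With this numbering: a chloro group at C-2; methyl groups at C-4 and C-6.
Prefixes are listed alphabetically: chloro, methyl.
Putting it together: 2-chloro-4,6-dimethyloctane.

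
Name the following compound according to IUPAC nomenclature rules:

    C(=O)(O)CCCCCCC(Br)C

The longest carbon chain that includes the –COOH group has 9 carbons, so the parent hydride is nonane.
The highest-priority functional group is a carboxylic acid (terminal –COOH), so the name ends in -oic acid.
The numbering direction is chosen so that the carboxylic acid carbon is C-1 by definition.
With this numbering: a bromo group at C-8.
Assembling the pieces gives 8-bromononanoic acid.

8-bromononanoic acid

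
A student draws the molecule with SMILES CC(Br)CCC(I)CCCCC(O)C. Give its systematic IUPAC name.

10-bromo-7-iodoundecan-2-ol

The longest carbon chain that includes the –OH group has 11 carbons, so the parent hydride is undecane.
An alcohol (–OH) is the principal characteristic group, giving the suffix -ol.
Number the chain so that numbering from this end puts the hydroxyl group at C-2 rather than C-10.
This places the hydroxyl at C-2; a bromo group at C-10; an iodo group at C-7.
The substituents are ordered alphabetically, ignoring any di-/tri- multipliers.
The name is 10-bromo-7-iodoundecan-2-ol.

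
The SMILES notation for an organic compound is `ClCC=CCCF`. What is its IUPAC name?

1-chloro-5-fluoropent-2-ene

The longest carbon chain that includes the multiple bond has 5 carbons, so the parent hydride is pentane.
A C=C double bond in the chain gives the infix -ene-.
The numbering direction is chosen so that numbering from this end puts the double bond at C-2 rather than C-3.
That gives the double bond between C-2 and C-3; a chloro group at C-1; a fluoro group at C-5.
The substituents are ordered alphabetically, ignoring any di-/tri- multipliers.
The name is 1-chloro-5-fluoropent-2-ene.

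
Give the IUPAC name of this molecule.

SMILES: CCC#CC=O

pent-2-ynal

Counting along the main chain through the –CHO group and the multiple bond gives 5 carbons: the parent is pentane.
An aldehyde (terminal –CHO) is the principal characteristic group, giving the suffix -al.
The chain contains a C≡C triple bond, so the unsaturation ending is -yne.
Choose the numbering such that the aldehyde carbon is C-1 by definition.
That gives the triple bond between C-2 and C-3.
Putting it together: pent-2-ynal.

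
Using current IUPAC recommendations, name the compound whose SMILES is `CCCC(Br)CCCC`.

The longest carbon chain is 8 atoms: the parent is octane.
Choose the numbering such that the substituent locant set {4} is lower than {5} at the first point of difference.
With this numbering: a bromo group at C-4.
Putting it together: 4-bromooctane.

4-bromooctane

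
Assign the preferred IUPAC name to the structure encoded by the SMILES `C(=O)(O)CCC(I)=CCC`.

Counting along the main chain through the –COOH group and the multiple bond gives 7 carbons: the parent is heptane.
A carboxylic acid (terminal –COOH) is the principal characteristic group, giving the suffix -oic acid.
The chain contains a C=C double bond, so the unsaturation ending is -ene.
Number the chain so that the carboxylic acid carbon is C-1 by definition.
With this numbering: the double bond between C-4 and C-5; an iodo group at C-4.
Assembling the pieces gives 4-iodohept-4-enoic acid.

4-iodohept-4-enoic acid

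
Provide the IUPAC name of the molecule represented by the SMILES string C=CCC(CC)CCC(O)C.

5-ethyloct-7-en-2-ol

The longest chain bearing the –OH group and the multiple bond is 8 carbons long (octane).
The highest-priority functional group is an alcohol (–OH), so the name ends in -ol.
A C=C double bond in the chain gives the infix -ene-.
Number the chain so that numbering from this end puts the hydroxyl group at C-2 rather than C-7.
With this numbering: the hydroxyl at C-2; the double bond between C-7 and C-8; an ethyl group at C-5.
Putting it together: 5-ethyloct-7-en-2-ol.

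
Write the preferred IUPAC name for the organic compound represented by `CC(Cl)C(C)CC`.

The longest continuous carbon chain has 5 atoms, so the parent hydride is pentane.
Choose the numbering such that the substituent locant set {2,3} is lower than {3,4} at the first point of difference.
This places a chloro group at C-2; a methyl group at C-3.
The substituents are ordered alphabetically, ignoring any di-/tri- multipliers.
The name is 2-chloro-3-methylpentane.

2-chloro-3-methylpentane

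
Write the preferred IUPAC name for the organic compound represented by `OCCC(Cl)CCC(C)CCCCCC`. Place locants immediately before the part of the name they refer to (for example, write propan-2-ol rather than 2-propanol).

The longest chain bearing the –OH group is 12 carbons long (dodecane).
The principal characteristic group is an alcohol (–OH), named with the suffix -ol.
The numbering direction is chosen so that numbering from this end puts the hydroxyl group at C-1 rather than C-12.
This places the hydroxyl at C-1; a chloro group at C-3; a methyl group at C-6.
Substituent prefixes are cited in alphabetical order (multiplying prefixes like di-/tri- are ignored for ordering).
Putting it together: 3-chloro-6-methyldodecan-1-ol.

3-chloro-6-methyldodecan-1-ol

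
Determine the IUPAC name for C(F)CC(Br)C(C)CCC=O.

5-bromo-7-fluoro-4-methylheptanal

The longest carbon chain that includes the –CHO group has 7 carbons, so the parent hydride is heptane.
The principal characteristic group is an aldehyde (terminal –CHO), named with the suffix -al.
The numbering direction is chosen so that the aldehyde carbon is C-1 by definition.
This places a bromo group at C-5; a fluoro group at C-7; a methyl group at C-4.
The substituents are ordered alphabetically, ignoring any di-/tri- multipliers.
The name is 5-bromo-7-fluoro-4-methylheptanal.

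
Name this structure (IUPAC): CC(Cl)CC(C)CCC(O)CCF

8-chloro-1-fluoro-6-methylnonan-3-ol

The longest chain bearing the –OH group is 9 carbons long (nonane).
The principal characteristic group is an alcohol (–OH), named with the suffix -ol.
The numbering direction is chosen so that numbering from this end puts the hydroxyl group at C-3 rather than C-7.
With this numbering: the hydroxyl at C-3; a chloro group at C-8; a fluoro group at C-1; a methyl group at C-6.
Substituent prefixes are cited in alphabetical order (multiplying prefixes like di-/tri- are ignored for ordering).
Assembling the pieces gives 8-chloro-1-fluoro-6-methylnonan-3-ol.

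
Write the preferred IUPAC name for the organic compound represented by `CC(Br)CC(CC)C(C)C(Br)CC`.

The longest carbon chain is 8 atoms: the parent is octane.
Number the chain so that the substituent locant set {2,4,5,6} is lower than {3,4,5,7} at the first point of difference.
This places bromo groups at C-2 and C-6; an ethyl group at C-4; a methyl group at C-5.
Prefixes are listed alphabetically: bromo, ethyl, methyl.
The name is 2,6-dibromo-4-ethyl-5-methyloctane.

2,6-dibromo-4-ethyl-5-methyloctane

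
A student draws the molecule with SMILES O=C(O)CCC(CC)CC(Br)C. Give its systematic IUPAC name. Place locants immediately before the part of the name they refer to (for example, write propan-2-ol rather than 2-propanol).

6-bromo-4-ethylheptanoic acid

Counting along the main chain through the –COOH group gives 7 carbons: the parent is heptane.
A carboxylic acid (terminal –COOH) is the principal characteristic group, giving the suffix -oic acid.
Choose the numbering such that the carboxylic acid carbon is C-1 by definition.
With this numbering: a bromo group at C-6; an ethyl group at C-4.
Prefixes are listed alphabetically: bromo, ethyl.
The name is 6-bromo-4-ethylheptanoic acid.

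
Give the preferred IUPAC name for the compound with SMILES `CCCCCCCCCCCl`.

The longest carbon chain is 10 atoms: the parent is decane.
The numbering direction is chosen so that the substituent locant set {1} is lower than {10} at the first point of difference.
With this numbering: a chloro group at C-1.
Putting it together: 1-chlorodecane.

1-chlorodecane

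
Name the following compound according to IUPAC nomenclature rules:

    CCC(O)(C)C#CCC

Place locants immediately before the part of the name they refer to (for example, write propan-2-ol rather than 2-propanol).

Counting along the main chain through the –OH group and the multiple bond gives 7 carbons: the parent is heptane.
The highest-priority functional group is an alcohol (–OH), so the name ends in -ol.
The chain contains a C≡C triple bond, so the unsaturation ending is -yne.
Number the chain so that numbering from this end puts the hydroxyl group at C-3 rather than C-5.
This places the hydroxyl at C-3; the triple bond between C-4 and C-5; a methyl group at C-3.
Assembling the pieces gives 3-methylhept-4-yn-3-ol.

3-methylhept-4-yn-3-ol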